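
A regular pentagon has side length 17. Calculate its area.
For a regular 5-gon with side length s = 17:
Apothem a = s / (2*tan(pi/5)) = 17 / (2*tan(pi/5)) ≈ 11.6992
Perimeter P = 5 * 17 = 85
Area = (1/2) * P * a = (1/2) * 85 * 11.6992 = 497.22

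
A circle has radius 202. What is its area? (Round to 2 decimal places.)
Area = pi * r²
Area = pi * 202²
Area = pi * 40804
Area = 128189.55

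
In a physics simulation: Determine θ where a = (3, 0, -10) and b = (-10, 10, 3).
a·b = -60, |a|² = 109, |b|² = 209
cos θ = -60/√22781 ≈ -0.3975
θ ≈ 113.4°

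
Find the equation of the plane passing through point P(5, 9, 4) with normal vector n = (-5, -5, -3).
d = n·P = (-5)(5) + (-5)(9) + (-3)(4) = -82
Plane: -5x - 5y - 3z = -82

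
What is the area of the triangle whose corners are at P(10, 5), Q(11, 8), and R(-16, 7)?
Using the coordinate formula: Area = (1/2)|x₁(y₂-y₃) + x₂(y₃-y₁) + x₃(y₁-y₂)|
Area = (1/2)|10(8-7) + 11(7-5) + (-16)(5-8)|
Area = (1/2)|10*1 + 11*2 + (-16)*(-3)|
Area = (1/2)|10 + 22 + 48|
Area = (1/2)*80 = 40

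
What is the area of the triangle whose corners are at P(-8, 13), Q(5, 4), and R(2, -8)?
Using the coordinate formula: Area = (1/2)|x₁(y₂-y₃) + x₂(y₃-y₁) + x₃(y₁-y₂)|
Area = (1/2)|(-8)(4-(-8)) + 5((-8)-13) + 2(13-4)|
Area = (1/2)|(-8)*12 + 5*(-21) + 2*9|
Area = (1/2)|(-96) + (-105) + 18|
Area = (1/2)*183 = 91.50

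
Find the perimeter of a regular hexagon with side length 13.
Perimeter = number of sides * side length
Perimeter = 6 * 13
Perimeter = 78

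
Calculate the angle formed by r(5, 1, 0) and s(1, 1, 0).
r·s = 6, |r|² = 26, |s|² = 2
cos θ = 6/√52 ≈ 0.8321
θ ≈ 33.69°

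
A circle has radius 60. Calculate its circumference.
Circumference = 2 * pi * r
Circumference = 2 * pi * 60
Circumference = 376.99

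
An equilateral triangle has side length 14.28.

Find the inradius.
For an equilateral triangle, r = s/(2√3) where s is the side.
r = 14.28/(2√3) = 14.28/3.464102 = 4.122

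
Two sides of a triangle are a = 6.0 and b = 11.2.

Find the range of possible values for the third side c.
By the triangle inequality: |a - b| < c < a + b
|6.0 - 11.2| < c < 6.0 + 11.2
5.2 < c < 17.2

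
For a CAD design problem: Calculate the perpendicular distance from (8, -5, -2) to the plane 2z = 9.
d = |0(8) + 0(-5) + 2(-2) - (9)| / √(0² + 0² + 2²) = 13/√4 = 6.5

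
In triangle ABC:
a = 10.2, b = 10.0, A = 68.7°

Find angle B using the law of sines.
sin(B)/b = sin(A)/a
sin(B) = b·sin(A)/a = 10.0·sin(68.7°)/10.2 = 0.913423
B = arcsin(0.913423) = 65.98°  (b ≤ a, so B ≤ A and the acute solution is unique)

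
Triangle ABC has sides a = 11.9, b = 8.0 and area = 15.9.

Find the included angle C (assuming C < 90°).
Area = ½ab·sin(C)  →  sin(C) = 2·Area/(ab)
sin(C) = 2·15.9/(11.9·8.0) = 0.334034
C = arcsin(0.334034) = 19.51°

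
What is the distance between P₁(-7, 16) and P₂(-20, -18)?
Using the distance formula: d = sqrt((x₂-x₁)² + (y₂-y₁)²)
dx = (-20) - (-7) = -13
dy = (-18) - 16 = -34
d = sqrt((-13)² + (-34)²) = sqrt(169 + 1156) = sqrt(1325) = 36.40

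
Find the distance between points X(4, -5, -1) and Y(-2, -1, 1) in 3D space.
d = √[(-6)² + (4)² + (2)²] = √56 = 7.483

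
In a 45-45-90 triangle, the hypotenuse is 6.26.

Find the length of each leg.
In a 45-45-90 triangle, hypotenuse = leg·√2  →  leg = hypotenuse/√2
leg = 6.26/√2 = 4.426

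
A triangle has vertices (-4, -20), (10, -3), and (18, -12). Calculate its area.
Using the coordinate formula: Area = (1/2)|x₁(y₂-y₃) + x₂(y₃-y₁) + x₃(y₁-y₂)|
Area = (1/2)|(-4)((-3)-(-12)) + 10((-12)-(-20)) + 18((-20)-(-3))|
Area = (1/2)|(-4)*9 + 10*8 + 18*(-17)|
Area = (1/2)|(-36) + 80 + (-306)|
Area = (1/2)*262 = 131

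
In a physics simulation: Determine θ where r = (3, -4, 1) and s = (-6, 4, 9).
r·s = -25, |r|² = 26, |s|² = 133
cos θ = -25/√3458 ≈ -0.4251
θ ≈ 115.2°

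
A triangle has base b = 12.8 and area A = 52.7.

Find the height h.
A = ½bh  →  h = 2A/b
h = 2·52.7/12.8 = 8.234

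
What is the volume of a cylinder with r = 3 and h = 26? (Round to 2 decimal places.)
Volume = pi * r² * h
Volume = pi * 3² * 26
Volume = pi * 9 * 26
Volume = pi * 234
Volume = 735.13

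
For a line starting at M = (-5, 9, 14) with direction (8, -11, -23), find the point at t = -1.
P(-1) = (-5 + 8(-1), 9 + (-11)(-1), 14 + (-23)(-1)) = (-13, 20, 37)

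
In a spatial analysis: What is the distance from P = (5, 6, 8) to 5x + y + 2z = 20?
d = |5(5) + 1(6) + 2(8) - (20)| / √(5² + 1² + 2²) = 27/√30 = 4.93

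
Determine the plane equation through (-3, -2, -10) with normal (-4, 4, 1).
d = n·P = (-4)(-3) + (4)(-2) + (1)(-10) = -6
Plane: -4x + 4y + z = -6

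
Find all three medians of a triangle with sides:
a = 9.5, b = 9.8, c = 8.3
Using m_x = ½√(2y² + 2z² - x²):
m_a = ½√(2·9.8² + 2·8.3² - 9.5²) = ½√239.61 = 7.74
m_b = ½√(2·9.5² + 2·8.3² - 9.8²) = ½√222.24 = 7.454
m_c = ½√(2·9.5² + 2·9.8² - 8.3²) = ½√303.69 = 8.713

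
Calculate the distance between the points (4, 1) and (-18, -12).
Using the distance formula: d = sqrt((x₂-x₁)² + (y₂-y₁)²)
dx = (-18) - 4 = -22
dy = (-12) - 1 = -13
d = sqrt((-22)² + (-13)²) = sqrt(484 + 169) = sqrt(653) = 25.55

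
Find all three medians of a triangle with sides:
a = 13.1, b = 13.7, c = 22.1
Using m_x = ½√(2y² + 2z² - x²):
m_a = ½√(2·13.7² + 2·22.1² - 13.1²) = ½√1180.59 = 17.18
m_b = ½√(2·13.1² + 2·22.1² - 13.7²) = ½√1132.35 = 16.83
m_c = ½√(2·13.1² + 2·13.7² - 22.1²) = ½√230.19 = 7.586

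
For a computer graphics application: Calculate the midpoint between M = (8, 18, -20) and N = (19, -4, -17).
Midpoint = ((8+19)/2, (18-4)/2, (-20-17)/2) = (13.5, 7, -18.5)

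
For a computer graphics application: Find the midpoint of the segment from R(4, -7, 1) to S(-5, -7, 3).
Midpoint = ((4-5)/2, (-7-7)/2, (1+3)/2) = (-0.5, -7, 2)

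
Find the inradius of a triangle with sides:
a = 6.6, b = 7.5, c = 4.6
s = (a+b+c)/2 = (6.6+7.5+4.6)/2 = 9.35
Area = √(s(s-a)(s-b)(s-c)) = √(9.35·2.75·1.85·4.75) = 15.0316
r = Area/s = 15.0316/9.35 = 1.608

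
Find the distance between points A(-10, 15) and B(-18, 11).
Using the distance formula: d = sqrt((x₂-x₁)² + (y₂-y₁)²)
dx = (-18) - (-10) = -8
dy = 11 - 15 = -4
d = sqrt((-8)² + (-4)²) = sqrt(64 + 16) = sqrt(80) = 8.94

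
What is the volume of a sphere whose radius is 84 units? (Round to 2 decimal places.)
Volume = (4/3) * pi * r³
Volume = (4/3) * pi * 84³
Volume = (4/3) * pi * 592704
Volume = 2482712.71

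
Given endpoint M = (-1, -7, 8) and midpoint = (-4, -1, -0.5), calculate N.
N = (2×(-4) - (-1), 2×(-1) - (-7), 2×(-0.5) - 8) = (-7, 5, -9)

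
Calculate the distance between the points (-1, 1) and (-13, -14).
Using the distance formula: d = sqrt((x₂-x₁)² + (y₂-y₁)²)
dx = (-13) - (-1) = -12
dy = (-14) - 1 = -15
d = sqrt((-12)² + (-15)²) = sqrt(144 + 225) = sqrt(369) = 19.21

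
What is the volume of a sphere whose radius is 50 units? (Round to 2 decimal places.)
Volume = (4/3) * pi * r³
Volume = (4/3) * pi * 50³
Volume = (4/3) * pi * 125000
Volume = 523598.78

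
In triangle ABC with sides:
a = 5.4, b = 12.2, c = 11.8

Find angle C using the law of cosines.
cos(C) = (a² + b² - c²)/(2ab)
cos(C) = (5.4² + 12.2² - 11.8²)/(2·5.4·12.2) = 38.76/131.76 = 0.294171
C = arccos(0.294171) = 72.89°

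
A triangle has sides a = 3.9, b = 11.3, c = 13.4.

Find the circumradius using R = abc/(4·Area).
s = (a+b+c)/2 = 14.3
Area = √(s(s-a)(s-b)(s-c)) = √(14.3·10.4·3·0.9) = 20.0386
R = abc/(4·Area) = (3.9·11.3·13.4)/(4·20.0386) = 590.538/80.1544 = 7.368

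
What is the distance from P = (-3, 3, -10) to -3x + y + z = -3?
d = |(-3)(-3) + 1(3) + 1(-10) - (-3)| / √((-3)² + 1² + 1²) = 5/√11 = 1.508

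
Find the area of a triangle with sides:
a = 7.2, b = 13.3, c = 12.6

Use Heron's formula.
s = (a+b+c)/2 = (7.2+13.3+12.6)/2 = 16.55
A = √(s(s-a)(s-b)(s-c)) = √(16.55·9.35·3.25·3.95)
A = √1986.51 = 44.57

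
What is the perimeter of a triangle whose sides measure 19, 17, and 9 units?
Perimeter = sum of all sides
Perimeter = 19 + 17 + 9
Perimeter = 45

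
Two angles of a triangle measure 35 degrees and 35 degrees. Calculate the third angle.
Sum of angles in a triangle = 180 degrees
Third angle = 180 - 35 - 35
Third angle = 110 degrees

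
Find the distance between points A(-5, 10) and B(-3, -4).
Using the distance formula: d = sqrt((x₂-x₁)² + (y₂-y₁)²)
dx = (-3) - (-5) = 2
dy = (-4) - 10 = -14
d = sqrt(2² + (-14)²) = sqrt(4 + 196) = sqrt(200) = 14.14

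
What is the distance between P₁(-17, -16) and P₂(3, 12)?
Using the distance formula: d = sqrt((x₂-x₁)² + (y₂-y₁)²)
dx = 3 - (-17) = 20
dy = 12 - (-16) = 28
d = sqrt(20² + 28²) = sqrt(400 + 784) = sqrt(1184) = 34.41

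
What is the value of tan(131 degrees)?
tan(131 degrees) = -1.1504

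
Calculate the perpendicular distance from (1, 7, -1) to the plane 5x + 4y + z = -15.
d = |5(1) + 4(7) + 1(-1) - (-15)| / √(5² + 4² + 1²) = 47/√42 = 7.252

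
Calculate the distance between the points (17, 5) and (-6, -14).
Using the distance formula: d = sqrt((x₂-x₁)² + (y₂-y₁)²)
dx = (-6) - 17 = -23
dy = (-14) - 5 = -19
d = sqrt((-23)² + (-19)²) = sqrt(529 + 361) = sqrt(890) = 29.83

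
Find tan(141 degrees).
tan(141 degrees) = -0.8098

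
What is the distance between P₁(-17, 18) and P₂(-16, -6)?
Using the distance formula: d = sqrt((x₂-x₁)² + (y₂-y₁)²)
dx = (-16) - (-17) = 1
dy = (-6) - 18 = -24
d = sqrt(1² + (-24)²) = sqrt(1 + 576) = sqrt(577) = 24.02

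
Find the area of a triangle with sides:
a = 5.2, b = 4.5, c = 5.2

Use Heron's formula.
s = (a+b+c)/2 = (5.2+4.5+5.2)/2 = 7.45
A = √(s(s-a)(s-b)(s-c)) = √(7.45·2.25·2.95·2.25)
A = √111.261 = 10.55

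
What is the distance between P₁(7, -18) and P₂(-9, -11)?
Using the distance formula: d = sqrt((x₂-x₁)² + (y₂-y₁)²)
dx = (-9) - 7 = -16
dy = (-11) - (-18) = 7
d = sqrt((-16)² + 7²) = sqrt(256 + 49) = sqrt(305) = 17.46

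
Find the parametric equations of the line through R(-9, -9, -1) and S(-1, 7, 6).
Direction vector d = S - R = (8, 16, 7)
x = -9 + 8t, y = -9 + 16t, z = -1 + 7t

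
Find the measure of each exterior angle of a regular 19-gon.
Exterior angle of a regular n-gon = 360/n
Exterior angle = 360/19
Exterior angle = 18.95 degrees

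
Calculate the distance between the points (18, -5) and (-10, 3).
Using the distance formula: d = sqrt((x₂-x₁)² + (y₂-y₁)²)
dx = (-10) - 18 = -28
dy = 3 - (-5) = 8
d = sqrt((-28)² + 8²) = sqrt(784 + 64) = sqrt(848) = 29.12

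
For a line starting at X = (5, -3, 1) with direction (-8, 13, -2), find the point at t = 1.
P(1) = (5 + (-8)(1), -3 + 13(1), 1 + (-2)(1)) = (-3, 10, -1)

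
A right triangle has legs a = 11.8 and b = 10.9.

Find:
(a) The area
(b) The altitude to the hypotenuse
(a) Area = ½ab = ½·11.8·10.9 = 64.31
(b) Hypotenuse c = √(11.8² + 10.9²) = √258.05 = 16.0639
    Area = ½·c·h_c  →  h_c = 2·Area/c = 2·64.31/16.0639 = 8.007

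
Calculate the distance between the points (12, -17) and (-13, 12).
Using the distance formula: d = sqrt((x₂-x₁)² + (y₂-y₁)²)
dx = (-13) - 12 = -25
dy = 12 - (-17) = 29
d = sqrt((-25)² + 29²) = sqrt(625 + 841) = sqrt(1466) = 38.29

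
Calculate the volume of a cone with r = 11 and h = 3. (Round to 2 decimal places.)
Volume = (1/3) * pi * r² * h
Volume = (1/3) * pi * 11² * 3
Volume = (1/3) * pi * 121 * 3
Volume = (1/3) * pi * 363
Volume = 380.13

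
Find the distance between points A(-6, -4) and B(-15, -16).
Using the distance formula: d = sqrt((x₂-x₁)² + (y₂-y₁)²)
dx = (-15) - (-6) = -9
dy = (-16) - (-4) = -12
d = sqrt((-9)² + (-12)²) = sqrt(81 + 144) = sqrt(225) = 15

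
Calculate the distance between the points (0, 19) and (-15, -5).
Using the distance formula: d = sqrt((x₂-x₁)² + (y₂-y₁)²)
dx = (-15) - 0 = -15
dy = (-5) - 19 = -24
d = sqrt((-15)² + (-24)²) = sqrt(225 + 576) = sqrt(801) = 28.30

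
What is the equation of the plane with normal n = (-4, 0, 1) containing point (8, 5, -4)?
d = n·P = (-4)(8) + (0)(5) + (1)(-4) = -36
Plane: -4x + z = -36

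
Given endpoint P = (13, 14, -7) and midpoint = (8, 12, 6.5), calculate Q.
Q = (2×8 - 13, 2×12 - 14, 2×6.5 - (-7)) = (3, 10, 20)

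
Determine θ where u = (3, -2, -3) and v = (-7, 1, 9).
u·v = -50, |u|² = 22, |v|² = 131
cos θ = -50/√2882 ≈ -0.9314
θ ≈ 158.6°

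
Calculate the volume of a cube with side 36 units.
Volume = s³
Volume = 36³
Volume = 46656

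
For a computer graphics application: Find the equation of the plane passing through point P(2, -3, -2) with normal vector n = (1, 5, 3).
d = n·P = (1)(2) + (5)(-3) + (3)(-2) = -19
Plane: x + 5y + 3z = -19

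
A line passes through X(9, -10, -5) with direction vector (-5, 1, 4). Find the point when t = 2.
P(2) = (9 + (-5)(2), -10 + 1(2), -5 + 4(2)) = (-1, -8, 3)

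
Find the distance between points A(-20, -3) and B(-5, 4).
Using the distance formula: d = sqrt((x₂-x₁)² + (y₂-y₁)²)
dx = (-5) - (-20) = 15
dy = 4 - (-3) = 7
d = sqrt(15² + 7²) = sqrt(225 + 49) = sqrt(274) = 16.55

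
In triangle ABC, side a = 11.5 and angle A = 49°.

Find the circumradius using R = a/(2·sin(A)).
R = a/(2·sin(A)) = 11.5/(2·sin(49°))
R = 11.5/(2·0.754710) = 11.5/1.509419 = 7.619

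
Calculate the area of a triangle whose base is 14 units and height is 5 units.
Area = (1/2) * base * height
Area = (1/2) * 14 * 5
Area = 35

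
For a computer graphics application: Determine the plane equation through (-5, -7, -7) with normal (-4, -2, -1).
d = n·P = (-4)(-5) + (-2)(-7) + (-1)(-7) = 41
Plane: -4x - 2y - z = 41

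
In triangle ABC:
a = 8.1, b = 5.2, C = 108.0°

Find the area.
Using A = ½ab·sin(C):
A = ½·8.1·5.2·sin(108.0°) = ½·42.12·0.951057 = 20.03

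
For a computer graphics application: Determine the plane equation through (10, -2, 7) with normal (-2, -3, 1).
d = n·P = (-2)(10) + (-3)(-2) + (1)(7) = -7
Plane: -2x - 3y + z = -7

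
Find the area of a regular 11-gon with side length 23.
For a regular 11-gon with side length s = 23:
Apothem a = s / (2*tan(pi/11)) = 23 / (2*tan(pi/11)) ≈ 39.1654
Perimeter P = 11 * 23 = 253
Area = (1/2) * P * a = (1/2) * 253 * 39.1654 = 4954.42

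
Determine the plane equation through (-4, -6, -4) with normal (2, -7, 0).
d = n·P = (2)(-4) + (-7)(-6) + (0)(-4) = 34
Plane: 2x - 7y = 34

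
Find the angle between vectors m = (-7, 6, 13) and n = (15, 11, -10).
m·n = -169, |m|² = 254, |n|² = 446
cos θ = -169/√113284 ≈ -0.5021
θ ≈ 120.1°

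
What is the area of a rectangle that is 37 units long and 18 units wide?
Area = length * width
Area = 37 * 18
Area = 666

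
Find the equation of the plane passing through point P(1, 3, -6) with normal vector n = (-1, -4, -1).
d = n·P = (-1)(1) + (-4)(3) + (-1)(-6) = -7
Plane: -x - 4y - z = -7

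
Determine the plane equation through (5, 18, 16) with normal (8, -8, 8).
d = n·P = (8)(5) + (-8)(18) + (8)(16) = 24
Plane: 8x - 8y + 8z = 24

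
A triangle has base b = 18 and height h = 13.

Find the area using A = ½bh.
A = ½·18·13 = 117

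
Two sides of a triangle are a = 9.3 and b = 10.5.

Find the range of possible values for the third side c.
By the triangle inequality: |a - b| < c < a + b
|9.3 - 10.5| < c < 9.3 + 10.5
1.2 < c < 19.8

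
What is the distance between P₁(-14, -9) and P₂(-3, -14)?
Using the distance formula: d = sqrt((x₂-x₁)² + (y₂-y₁)²)
dx = (-3) - (-14) = 11
dy = (-14) - (-9) = -5
d = sqrt(11² + (-5)²) = sqrt(121 + 25) = sqrt(146) = 12.08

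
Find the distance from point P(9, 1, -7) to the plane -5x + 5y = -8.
d = |(-5)(9) + 5(1) + 0(-7) - (-8)| / √((-5)² + 5² + 0²) = 32/√50 = 4.525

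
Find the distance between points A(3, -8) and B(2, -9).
Using the distance formula: d = sqrt((x₂-x₁)² + (y₂-y₁)²)
dx = 2 - 3 = -1
dy = (-9) - (-8) = -1
d = sqrt((-1)² + (-1)²) = sqrt(1 + 1) = sqrt(2) = 1.41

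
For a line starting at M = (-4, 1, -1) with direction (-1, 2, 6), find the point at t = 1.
P(1) = (-4 + (-1)(1), 1 + 2(1), -1 + 6(1)) = (-5, 3, 5)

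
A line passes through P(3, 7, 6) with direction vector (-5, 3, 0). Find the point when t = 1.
P(1) = (3 + (-5)(1), 7 + 3(1), 6 + 0(1)) = (-2, 10, 6)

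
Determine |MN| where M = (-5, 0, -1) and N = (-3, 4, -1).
d = √[(2)² + (4)² + (0)²] = √20 = 4.472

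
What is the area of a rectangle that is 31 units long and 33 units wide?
Area = length * width
Area = 31 * 33
Area = 1023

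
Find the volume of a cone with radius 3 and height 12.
Volume = (1/3) * pi * r² * h
Volume = (1/3) * pi * 3² * 12
Volume = (1/3) * pi * 9 * 12
Volume = (1/3) * pi * 108
Volume = 113.10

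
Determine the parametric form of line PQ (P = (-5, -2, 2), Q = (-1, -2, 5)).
Direction vector d = Q - P = (4, 0, 3)
x = -5 + 4t, y = -2, z = 2 + 3t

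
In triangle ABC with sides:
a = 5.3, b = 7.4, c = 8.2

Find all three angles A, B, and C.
By the law of cosines:
cos(A) = (b² + c² - a²)/(2bc) = 0.773813  →  A = 39.3°
cos(B) = (a² + c² - b²)/(2ac) = 0.466751  →  B = 62.18°
cos(C) = (a² + b² - c²)/(2ab) = 0.199006  →  C = 78.52°
Check: A + B + C = 180.0° ✓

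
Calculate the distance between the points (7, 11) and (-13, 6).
Using the distance formula: d = sqrt((x₂-x₁)² + (y₂-y₁)²)
dx = (-13) - 7 = -20
dy = 6 - 11 = -5
d = sqrt((-20)² + (-5)²) = sqrt(400 + 25) = sqrt(425) = 20.62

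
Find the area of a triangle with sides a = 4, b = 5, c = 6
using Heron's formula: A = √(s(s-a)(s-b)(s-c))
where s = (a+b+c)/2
s = (4+5+6)/2 = 7.5
A = √(7.5·3.5·2.5·1.5) = √98.4375 = 9.922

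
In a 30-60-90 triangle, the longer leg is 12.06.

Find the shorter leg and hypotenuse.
In a 30-60-90 triangle, sides are in ratio 1 : √3 : 2.
Long leg = short leg·√3  →  short leg = 12.06/√3 = 6.963
Hypotenuse = 2·(short leg) = 2·12.06/√3 = 13.93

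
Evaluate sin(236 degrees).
sin(236 degrees) = -0.829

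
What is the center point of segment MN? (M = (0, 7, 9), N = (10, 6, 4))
Midpoint = ((0+10)/2, (7+6)/2, (9+4)/2) = (5, 6.5, 6.5)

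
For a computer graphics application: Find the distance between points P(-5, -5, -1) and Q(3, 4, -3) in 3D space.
d = √[(8)² + (9)² + (-2)²] = √149 = 12.21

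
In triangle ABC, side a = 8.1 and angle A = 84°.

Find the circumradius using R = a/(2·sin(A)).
R = a/(2·sin(A)) = 8.1/(2·sin(84°))
R = 8.1/(2·0.994522) = 8.1/1.989044 = 4.072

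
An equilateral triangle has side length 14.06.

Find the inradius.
For an equilateral triangle, r = s/(2√3) where s is the side.
r = 14.06/(2√3) = 14.06/3.464102 = 4.059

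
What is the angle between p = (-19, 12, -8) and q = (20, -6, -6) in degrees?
p·q = -404, |p|² = 569, |q|² = 472
cos θ = -404/√268568 ≈ -0.7796
θ ≈ 141.2°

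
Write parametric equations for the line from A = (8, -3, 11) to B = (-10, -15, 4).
Direction vector d = B - A = (-18, -12, -7)
x = 8 - 18t, y = -3 - 12t, z = 11 - 7t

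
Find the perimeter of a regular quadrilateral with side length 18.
Perimeter = number of sides * side length
Perimeter = 4 * 18
Perimeter = 72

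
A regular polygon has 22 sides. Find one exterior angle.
Exterior angle of a regular n-gon = 360/n
Exterior angle = 360/22
Exterior angle = 16.36 degrees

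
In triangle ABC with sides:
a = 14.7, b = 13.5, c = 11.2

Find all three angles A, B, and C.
By the law of cosines:
cos(A) = (b² + c² - a²)/(2bc) = 0.302910  →  A = 72.37°
cos(B) = (a² + c² - b²)/(2ac) = 0.483722  →  B = 61.07°
cos(C) = (a² + b² - c²)/(2ab) = 0.687579  →  C = 46.56°
Check: A + B + C = 180.0° ✓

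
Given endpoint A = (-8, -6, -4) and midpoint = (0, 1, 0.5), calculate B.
B = (2×0 - (-8), 2×1 - (-6), 2×0.5 - (-4)) = (8, 8, 5)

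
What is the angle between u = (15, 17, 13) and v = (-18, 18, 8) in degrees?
u·v = 140, |u|² = 683, |v|² = 712
cos θ = 140/√486296 ≈ 0.2008
θ ≈ 78.42°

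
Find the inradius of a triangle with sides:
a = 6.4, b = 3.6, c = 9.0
s = (a+b+c)/2 = (6.4+3.6+9.0)/2 = 9.5
Area = √(s(s-a)(s-b)(s-c)) = √(9.5·3.1·5.9·0.5) = 9.32081
r = Area/s = 9.32081/9.5 = 0.9811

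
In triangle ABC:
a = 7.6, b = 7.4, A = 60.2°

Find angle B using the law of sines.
sin(B)/b = sin(A)/a
sin(B) = b·sin(A)/a = 7.4·sin(60.2°)/7.6 = 0.844930
B = arcsin(0.844930) = 57.66°  (b ≤ a, so B ≤ A and the acute solution is unique)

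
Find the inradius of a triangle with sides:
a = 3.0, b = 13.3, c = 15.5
s = (a+b+c)/2 = (3.0+13.3+15.5)/2 = 15.9
Area = √(s(s-a)(s-b)(s-c)) = √(15.9·12.9·2.6·0.4) = 14.6053
r = Area/s = 14.6053/15.9 = 0.9186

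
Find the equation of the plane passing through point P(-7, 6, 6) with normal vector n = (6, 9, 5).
d = n·P = (6)(-7) + (9)(6) + (5)(6) = 42
Plane: 6x + 9y + 5z = 42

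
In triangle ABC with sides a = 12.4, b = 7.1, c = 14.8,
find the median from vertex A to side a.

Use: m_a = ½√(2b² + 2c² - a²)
m_a = ½√(2·7.1² + 2·14.8² - 12.4²)
m_a = ½√(100.82 + 438.08 - 153.76) = ½√385.14 = 9.812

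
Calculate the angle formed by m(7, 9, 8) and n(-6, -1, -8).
m·n = -115, |m|² = 194, |n|² = 101
cos θ = -115/√19594 ≈ -0.8216
θ ≈ 145.2°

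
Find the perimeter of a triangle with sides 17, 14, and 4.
Perimeter = sum of all sides
Perimeter = 17 + 14 + 4
Perimeter = 35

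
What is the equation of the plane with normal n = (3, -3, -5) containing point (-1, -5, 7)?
d = n·P = (3)(-1) + (-3)(-5) + (-5)(7) = -23
Plane: 3x - 3y - 5z = -23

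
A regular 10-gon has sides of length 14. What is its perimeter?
Perimeter = number of sides * side length
Perimeter = 10 * 14
Perimeter = 140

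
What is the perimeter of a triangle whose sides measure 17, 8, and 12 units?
Perimeter = sum of all sides
Perimeter = 17 + 8 + 12
Perimeter = 37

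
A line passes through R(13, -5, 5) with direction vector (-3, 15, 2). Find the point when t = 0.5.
P(0.5) = (13 + (-3)(0.5), -5 + 15(0.5), 5 + 2(0.5)) = (11.5, 2.5, 6)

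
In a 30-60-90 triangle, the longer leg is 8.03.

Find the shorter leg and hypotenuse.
In a 30-60-90 triangle, sides are in ratio 1 : √3 : 2.
Long leg = short leg·√3  →  short leg = 8.03/√3 = 4.636
Hypotenuse = 2·(short leg) = 2·8.03/√3 = 9.272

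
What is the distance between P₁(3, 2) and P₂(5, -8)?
Using the distance formula: d = sqrt((x₂-x₁)² + (y₂-y₁)²)
dx = 5 - 3 = 2
dy = (-8) - 2 = -10
d = sqrt(2² + (-10)²) = sqrt(4 + 100) = sqrt(104) = 10.20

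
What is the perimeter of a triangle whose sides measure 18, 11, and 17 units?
Perimeter = sum of all sides
Perimeter = 18 + 11 + 17
Perimeter = 46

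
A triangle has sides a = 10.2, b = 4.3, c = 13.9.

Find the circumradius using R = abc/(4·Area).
s = (a+b+c)/2 = 14.2
Area = √(s(s-a)(s-b)(s-c)) = √(14.2·4·9.9·0.3) = 12.9883
R = abc/(4·Area) = (10.2·4.3·13.9)/(4·12.9883) = 609.654/51.9532 = 11.73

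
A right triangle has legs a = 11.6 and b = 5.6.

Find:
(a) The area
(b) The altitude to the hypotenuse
(a) Area = ½ab = ½·11.6·5.6 = 32.48
(b) Hypotenuse c = √(11.6² + 5.6²) = √165.92 = 12.881
    Area = ½·c·h_c  →  h_c = 2·Area/c = 2·32.48/12.881 = 5.043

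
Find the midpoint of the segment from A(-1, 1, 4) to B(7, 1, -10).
Midpoint = ((-1+7)/2, (1+1)/2, (4-10)/2) = (3, 1, -3)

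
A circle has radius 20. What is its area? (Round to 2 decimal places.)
Area = pi * r²
Area = pi * 20²
Area = pi * 400
Area = 1256.64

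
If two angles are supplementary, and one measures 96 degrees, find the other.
Supplementary angles sum to 180 degrees.
Other angle = 180 - 96
Other angle = 84 degrees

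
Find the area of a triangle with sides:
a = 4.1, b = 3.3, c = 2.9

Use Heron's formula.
s = (a+b+c)/2 = (4.1+3.3+2.9)/2 = 5.15
A = √(s(s-a)(s-b)(s-c)) = √(5.15·1.05·1.85·2.25)
A = √22.5087 = 4.744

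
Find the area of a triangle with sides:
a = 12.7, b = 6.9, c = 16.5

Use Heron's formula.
s = (a+b+c)/2 = (12.7+6.9+16.5)/2 = 18.05
A = √(s(s-a)(s-b)(s-c)) = √(18.05·5.35·11.15·1.55)
A = √1668.93 = 40.85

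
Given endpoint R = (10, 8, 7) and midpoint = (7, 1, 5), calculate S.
S = (2×7 - 10, 2×1 - 8, 2×5 - 7) = (4, -6, 3)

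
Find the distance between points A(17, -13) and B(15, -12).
Using the distance formula: d = sqrt((x₂-x₁)² + (y₂-y₁)²)
dx = 15 - 17 = -2
dy = (-12) - (-13) = 1
d = sqrt((-2)² + 1²) = sqrt(4 + 1) = sqrt(5) = 2.24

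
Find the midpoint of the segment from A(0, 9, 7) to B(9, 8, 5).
Midpoint = ((0+9)/2, (9+8)/2, (7+5)/2) = (4.5, 8.5, 6)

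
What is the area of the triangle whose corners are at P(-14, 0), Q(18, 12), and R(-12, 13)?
Using the coordinate formula: Area = (1/2)|x₁(y₂-y₃) + x₂(y₃-y₁) + x₃(y₁-y₂)|
Area = (1/2)|(-14)(12-13) + 18(13-0) + (-12)(0-12)|
Area = (1/2)|(-14)*(-1) + 18*13 + (-12)*(-12)|
Area = (1/2)|14 + 234 + 144|
Area = (1/2)*392 = 196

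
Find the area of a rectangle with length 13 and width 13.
Area = length * width
Area = 13 * 13
Area = 169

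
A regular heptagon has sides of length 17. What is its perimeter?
Perimeter = number of sides * side length
Perimeter = 7 * 17
Perimeter = 119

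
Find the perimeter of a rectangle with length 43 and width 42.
Perimeter = 2 * (length + width)
Perimeter = 2 * (43 + 42)
Perimeter = 2 * 85
Perimeter = 170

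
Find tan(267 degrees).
tan(267 degrees) = 19.0811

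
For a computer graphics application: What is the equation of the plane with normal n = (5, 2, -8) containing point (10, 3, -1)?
d = n·P = (5)(10) + (2)(3) + (-8)(-1) = 64
Plane: 5x + 2y - 8z = 64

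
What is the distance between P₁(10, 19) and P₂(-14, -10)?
Using the distance formula: d = sqrt((x₂-x₁)² + (y₂-y₁)²)
dx = (-14) - 10 = -24
dy = (-10) - 19 = -29
d = sqrt((-24)² + (-29)²) = sqrt(576 + 841) = sqrt(1417) = 37.64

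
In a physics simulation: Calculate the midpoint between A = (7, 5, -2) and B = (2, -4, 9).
Midpoint = ((7+2)/2, (5-4)/2, (-2+9)/2) = (4.5, 0.5, 3.5)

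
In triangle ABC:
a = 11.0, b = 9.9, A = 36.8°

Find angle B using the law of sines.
sin(B)/b = sin(A)/a
sin(B) = b·sin(A)/a = 9.9·sin(36.8°)/11.0 = 0.539121
B = arcsin(0.539121) = 32.62°  (b ≤ a, so B ≤ A and the acute solution is unique)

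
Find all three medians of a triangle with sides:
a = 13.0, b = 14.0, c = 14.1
Using m_x = ½√(2y² + 2z² - x²):
m_a = ½√(2·14.0² + 2·14.1² - 13.0²) = ½√620.62 = 12.46
m_b = ½√(2·13.0² + 2·14.1² - 14.0²) = ½√539.62 = 11.61
m_c = ½√(2·13.0² + 2·14.0² - 14.1²) = ½√531.19 = 11.52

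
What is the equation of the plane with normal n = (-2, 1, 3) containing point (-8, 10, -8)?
d = n·P = (-2)(-8) + (1)(10) + (3)(-8) = 2
Plane: -2x + y + 3z = 2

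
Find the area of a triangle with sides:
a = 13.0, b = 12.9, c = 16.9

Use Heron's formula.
s = (a+b+c)/2 = (13.0+12.9+16.9)/2 = 21.4
A = √(s(s-a)(s-b)(s-c)) = √(21.4·8.4·8.5·4.5)
A = √6875.82 = 82.92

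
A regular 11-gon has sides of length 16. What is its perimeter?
Perimeter = number of sides * side length
Perimeter = 11 * 16
Perimeter = 176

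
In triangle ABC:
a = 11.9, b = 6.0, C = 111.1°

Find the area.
Using A = ½ab·sin(C):
A = ½·11.9·6.0·sin(111.1°) = ½·71.4·0.932954 = 33.31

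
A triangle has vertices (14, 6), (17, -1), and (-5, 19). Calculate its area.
Using the coordinate formula: Area = (1/2)|x₁(y₂-y₃) + x₂(y₃-y₁) + x₃(y₁-y₂)|
Area = (1/2)|14((-1)-19) + 17(19-6) + (-5)(6-(-1))|
Area = (1/2)|14*(-20) + 17*13 + (-5)*7|
Area = (1/2)|(-280) + 221 + (-35)|
Area = (1/2)*94 = 47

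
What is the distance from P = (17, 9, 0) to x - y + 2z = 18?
d = |1(17) + (-1)(9) + 2(0) - (18)| / √(1² + (-1)² + 2²) = 10/√6 = 4.082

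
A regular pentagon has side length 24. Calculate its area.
For a regular 5-gon with side length s = 24:
Apothem a = s / (2*tan(pi/5)) = 24 / (2*tan(pi/5)) ≈ 16.51658
Perimeter P = 5 * 24 = 120
Area = (1/2) * P * a = (1/2) * 120 * 16.51658 = 990.99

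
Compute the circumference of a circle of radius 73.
Circumference = 2 * pi * r
Circumference = 2 * pi * 73
Circumference = 458.67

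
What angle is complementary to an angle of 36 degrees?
Complementary angles sum to 90 degrees.
Other angle = 90 - 36
Other angle = 54 degrees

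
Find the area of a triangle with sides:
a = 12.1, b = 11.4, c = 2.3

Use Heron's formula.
s = (a+b+c)/2 = (12.1+11.4+2.3)/2 = 12.9
A = √(s(s-a)(s-b)(s-c)) = √(12.9·0.8·1.5·10.6)
A = √164.088 = 12.81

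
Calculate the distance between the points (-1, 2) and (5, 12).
Using the distance formula: d = sqrt((x₂-x₁)² + (y₂-y₁)²)
dx = 5 - (-1) = 6
dy = 12 - 2 = 10
d = sqrt(6² + 10²) = sqrt(36 + 100) = sqrt(136) = 11.66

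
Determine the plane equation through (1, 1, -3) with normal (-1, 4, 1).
d = n·P = (-1)(1) + (4)(1) + (1)(-3) = 0
Plane: -x + 4y + z = 0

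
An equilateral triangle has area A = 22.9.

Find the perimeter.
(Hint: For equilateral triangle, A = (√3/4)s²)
A = (√3/4)s²  →  s² = 4A/√3 = 4·22.9/√3 = 52.8853
s = 7.27223
Perimeter = 3s = 21.82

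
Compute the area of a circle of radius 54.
Area = pi * r²
Area = pi * 54²
Area = pi * 2916
Area = 9160.88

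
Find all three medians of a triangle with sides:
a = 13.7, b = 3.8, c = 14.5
Using m_x = ½√(2y² + 2z² - x²):
m_a = ½√(2·3.8² + 2·14.5² - 13.7²) = ½√261.69 = 8.088
m_b = ½√(2·13.7² + 2·14.5² - 3.8²) = ½√781.44 = 13.98
m_c = ½√(2·13.7² + 2·3.8² - 14.5²) = ½√194.01 = 6.964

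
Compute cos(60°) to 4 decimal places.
cos(60 degrees) = 1/2
Decimal approximation: 0.5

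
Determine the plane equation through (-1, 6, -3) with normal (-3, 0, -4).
d = n·P = (-3)(-1) + (0)(6) + (-4)(-3) = 15
Plane: -3x - 4z = 15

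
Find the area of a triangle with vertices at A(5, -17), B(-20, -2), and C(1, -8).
Using the coordinate formula: Area = (1/2)|x₁(y₂-y₃) + x₂(y₃-y₁) + x₃(y₁-y₂)|
Area = (1/2)|5((-2)-(-8)) + (-20)((-8)-(-17)) + 1((-17)-(-2))|
Area = (1/2)|5*6 + (-20)*9 + 1*(-15)|
Area = (1/2)|30 + (-180) + (-15)|
Area = (1/2)*165 = 82.50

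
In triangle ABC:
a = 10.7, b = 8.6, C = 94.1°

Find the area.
Using A = ½ab·sin(C):
A = ½·10.7·8.6·sin(94.1°) = ½·92.02·0.997441 = 45.89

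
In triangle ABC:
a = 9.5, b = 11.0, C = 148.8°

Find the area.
Using A = ½ab·sin(C):
A = ½·9.5·11.0·sin(148.8°) = ½·104.5·0.518027 = 27.07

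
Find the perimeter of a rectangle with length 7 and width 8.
Perimeter = 2 * (length + width)
Perimeter = 2 * (7 + 8)
Perimeter = 2 * 15
Perimeter = 30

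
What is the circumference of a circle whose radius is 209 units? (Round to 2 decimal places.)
Circumference = 2 * pi * r
Circumference = 2 * pi * 209
Circumference = 1313.19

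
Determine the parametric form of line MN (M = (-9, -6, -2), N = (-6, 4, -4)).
Direction vector d = N - M = (3, 10, -2)
x = -9 + 3t, y = -6 + 10t, z = -2 - 2t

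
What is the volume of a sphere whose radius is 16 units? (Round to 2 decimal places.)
Volume = (4/3) * pi * r³
Volume = (4/3) * pi * 16³
Volume = (4/3) * pi * 4096
Volume = 17157.28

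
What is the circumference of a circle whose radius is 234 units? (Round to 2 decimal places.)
Circumference = 2 * pi * r
Circumference = 2 * pi * 234
Circumference = 1470.27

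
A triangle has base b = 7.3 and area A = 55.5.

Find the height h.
A = ½bh  →  h = 2A/b
h = 2·55.5/7.3 = 15.21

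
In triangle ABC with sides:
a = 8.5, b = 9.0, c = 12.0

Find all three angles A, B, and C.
By the law of cosines:
cos(A) = (b² + c² - a²)/(2bc) = 0.707176  →  A = 44.99°
cos(B) = (a² + c² - b²)/(2ac) = 0.662990  →  B = 48.47°
cos(C) = (a² + b² - c²)/(2ab) = 0.060458  →  C = 86.53°
Check: A + B + C = 180.0° ✓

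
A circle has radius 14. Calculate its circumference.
Circumference = 2 * pi * r
Circumference = 2 * pi * 14
Circumference = 87.96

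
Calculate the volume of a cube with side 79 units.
Volume = s³
Volume = 79³
Volume = 493039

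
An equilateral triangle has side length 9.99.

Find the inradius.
For an equilateral triangle, r = s/(2√3) where s is the side.
r = 9.99/(2√3) = 9.99/3.464102 = 2.884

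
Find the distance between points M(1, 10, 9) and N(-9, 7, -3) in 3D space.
d = √[(-10)² + (-3)² + (-12)²] = √253 = 15.91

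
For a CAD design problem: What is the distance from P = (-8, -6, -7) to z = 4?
d = |0(-8) + 0(-6) + 1(-7) - (4)| / √(0² + 0² + 1²) = 11/√1 = 11.0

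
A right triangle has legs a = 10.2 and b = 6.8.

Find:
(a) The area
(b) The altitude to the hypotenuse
(a) Area = ½ab = ½·10.2·6.8 = 34.68
(b) Hypotenuse c = √(10.2² + 6.8²) = √150.28 = 12.2589
    Area = ½·c·h_c  →  h_c = 2·Area/c = 2·34.68/12.2589 = 5.658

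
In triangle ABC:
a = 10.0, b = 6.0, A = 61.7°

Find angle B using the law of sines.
sin(B)/b = sin(A)/a
sin(B) = b·sin(A)/a = 6.0·sin(61.7°)/10.0 = 0.528286
B = arcsin(0.528286) = 31.89°  (b ≤ a, so B ≤ A and the acute solution is unique)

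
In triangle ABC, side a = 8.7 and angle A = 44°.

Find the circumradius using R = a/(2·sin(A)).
R = a/(2·sin(A)) = 8.7/(2·sin(44°))
R = 8.7/(2·0.694658) = 8.7/1.389317 = 6.262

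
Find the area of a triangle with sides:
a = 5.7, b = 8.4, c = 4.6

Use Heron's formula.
s = (a+b+c)/2 = (5.7+8.4+4.6)/2 = 9.35
A = √(s(s-a)(s-b)(s-c)) = √(9.35·3.65·0.95·4.75)
A = √154 = 12.41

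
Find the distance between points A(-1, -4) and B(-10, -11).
Using the distance formula: d = sqrt((x₂-x₁)² + (y₂-y₁)²)
dx = (-10) - (-1) = -9
dy = (-11) - (-4) = -7
d = sqrt((-9)² + (-7)²) = sqrt(81 + 49) = sqrt(130) = 11.40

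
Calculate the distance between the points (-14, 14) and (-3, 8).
Using the distance formula: d = sqrt((x₂-x₁)² + (y₂-y₁)²)
dx = (-3) - (-14) = 11
dy = 8 - 14 = -6
d = sqrt(11² + (-6)²) = sqrt(121 + 36) = sqrt(157) = 12.53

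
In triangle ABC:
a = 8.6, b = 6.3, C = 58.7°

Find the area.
Using A = ½ab·sin(C):
A = ½·8.6·6.3·sin(58.7°) = ½·54.18·0.854459 = 23.15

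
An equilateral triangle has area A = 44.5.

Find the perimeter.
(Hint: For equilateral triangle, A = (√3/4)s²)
A = (√3/4)s²  →  s² = 4A/√3 = 4·44.5/√3 = 102.768
s = 10.1375
Perimeter = 3s = 30.41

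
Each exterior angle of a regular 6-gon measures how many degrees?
Exterior angle of a regular n-gon = 360/n
Exterior angle = 360/6
Exterior angle = 60 degrees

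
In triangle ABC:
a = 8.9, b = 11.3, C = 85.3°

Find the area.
Using A = ½ab·sin(C):
A = ½·8.9·11.3·sin(85.3°) = ½·100.57·0.996637 = 50.12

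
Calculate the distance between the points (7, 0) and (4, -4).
Using the distance formula: d = sqrt((x₂-x₁)² + (y₂-y₁)²)
dx = 4 - 7 = -3
dy = (-4) - 0 = -4
d = sqrt((-3)² + (-4)²) = sqrt(9 + 16) = sqrt(25) = 5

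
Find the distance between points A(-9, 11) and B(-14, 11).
Using the distance formula: d = sqrt((x₂-x₁)² + (y₂-y₁)²)
dx = (-14) - (-9) = -5
dy = 11 - 11 = 0
d = sqrt((-5)² + 0²) = sqrt(25 + 0) = sqrt(25) = 5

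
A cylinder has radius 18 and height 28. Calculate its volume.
Volume = pi * r² * h
Volume = pi * 18² * 28
Volume = pi * 324 * 28
Volume = pi * 9072
Volume = 28500.53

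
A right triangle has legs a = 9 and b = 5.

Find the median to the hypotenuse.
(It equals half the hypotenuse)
Hypotenuse c = √(9² + 5²) = √106 = 10.2956
Median to hypotenuse = c/2 = 5.148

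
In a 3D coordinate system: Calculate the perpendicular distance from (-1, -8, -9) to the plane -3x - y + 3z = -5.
d = |(-3)(-1) + (-1)(-8) + 3(-9) - (-5)| / √((-3)² + (-1)² + 3²) = 11/√19 = 2.524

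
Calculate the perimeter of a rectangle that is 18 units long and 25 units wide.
Perimeter = 2 * (length + width)
Perimeter = 2 * (18 + 25)
Perimeter = 2 * 43
Perimeter = 86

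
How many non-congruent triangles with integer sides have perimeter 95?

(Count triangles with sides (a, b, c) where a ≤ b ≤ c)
With a ≤ b ≤ c and a + b + c = 95, the triangle inequality a + b > c gives c < 95/2, so c ≤ 47.
Iterate a from 1 to ⌊p/3⌋ = 31; for each a, b ranges from a to ⌊(p−a)/2⌋ with c = p − a − b, keeping only c ≥ b.
Triples: (1, 47, 47), (2, 46, 47), (3, 45, 47), …
Count = 200 triangles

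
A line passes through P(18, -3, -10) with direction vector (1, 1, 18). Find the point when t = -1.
P(-1) = (18 + 1(-1), -3 + 1(-1), -10 + 18(-1)) = (17, -4, -28)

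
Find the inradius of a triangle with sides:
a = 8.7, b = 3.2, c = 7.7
s = (a+b+c)/2 = (8.7+3.2+7.7)/2 = 9.8
Area = √(s(s-a)(s-b)(s-c)) = √(9.8·1.1·6.6·2.1) = 12.2234
r = Area/s = 12.2234/9.8 = 1.247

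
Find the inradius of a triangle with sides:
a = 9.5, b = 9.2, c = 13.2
s = (a+b+c)/2 = (9.5+9.2+13.2)/2 = 15.95
Area = √(s(s-a)(s-b)(s-c)) = √(15.95·6.45·6.75·2.75) = 43.6997
r = Area/s = 43.6997/15.95 = 2.74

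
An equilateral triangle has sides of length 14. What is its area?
Area = (sqrt(3)/4) * s²
Area = (sqrt(3)/4) * 14²
Area = (sqrt(3)/4) * 196
Area = 84.87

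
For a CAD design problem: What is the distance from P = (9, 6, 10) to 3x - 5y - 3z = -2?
d = |3(9) + (-5)(6) + (-3)(10) - (-2)| / √(3² + (-5)² + (-3)²) = 31/√43 = 4.727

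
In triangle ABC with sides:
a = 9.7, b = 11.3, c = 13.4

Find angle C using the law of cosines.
cos(C) = (a² + b² - c²)/(2ab)
cos(C) = (9.7² + 11.3² - 13.4²)/(2·9.7·11.3) = 42.22/219.22 = 0.192592
C = arccos(0.192592) = 78.9°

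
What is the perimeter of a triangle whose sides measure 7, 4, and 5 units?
Perimeter = sum of all sides
Perimeter = 7 + 4 + 5
Perimeter = 16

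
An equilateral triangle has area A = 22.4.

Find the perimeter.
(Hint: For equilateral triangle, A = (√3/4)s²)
A = (√3/4)s²  →  s² = 4A/√3 = 4·22.4/√3 = 51.7306
s = 7.1924
Perimeter = 3s = 21.58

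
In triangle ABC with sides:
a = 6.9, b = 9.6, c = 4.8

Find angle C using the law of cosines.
cos(C) = (a² + b² - c²)/(2ab)
cos(C) = (6.9² + 9.6² - 4.8²)/(2·6.9·9.6) = 116.73/132.48 = 0.881114
C = arccos(0.881114) = 28.22°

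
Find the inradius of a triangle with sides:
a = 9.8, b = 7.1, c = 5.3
s = (a+b+c)/2 = (9.8+7.1+5.3)/2 = 11.1
Area = √(s(s-a)(s-b)(s-c)) = √(11.1·1.3·4·5.8) = 18.2969
r = Area/s = 18.2969/11.1 = 1.648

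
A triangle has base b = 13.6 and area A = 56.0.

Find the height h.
A = ½bh  →  h = 2A/b
h = 2·56.0/13.6 = 8.235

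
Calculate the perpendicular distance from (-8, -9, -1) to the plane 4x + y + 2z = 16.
d = |4(-8) + 1(-9) + 2(-1) - (16)| / √(4² + 1² + 2²) = 59/√21 = 12.87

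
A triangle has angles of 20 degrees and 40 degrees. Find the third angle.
Sum of angles in a triangle = 180 degrees
Third angle = 180 - 20 - 40
Third angle = 120 degrees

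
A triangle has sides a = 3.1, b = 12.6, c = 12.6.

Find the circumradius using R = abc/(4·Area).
s = (a+b+c)/2 = 14.15
Area = √(s(s-a)(s-b)(s-c)) = √(14.15·11.05·1.55·1.55) = 19.3817
R = abc/(4·Area) = (3.1·12.6·12.6)/(4·19.3817) = 492.156/77.5268 = 6.348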